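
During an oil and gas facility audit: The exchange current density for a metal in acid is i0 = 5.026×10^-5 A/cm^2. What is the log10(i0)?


i0 = 5.026×10^-5 A/cm^2
log10(i0) = -4.299

-4.299


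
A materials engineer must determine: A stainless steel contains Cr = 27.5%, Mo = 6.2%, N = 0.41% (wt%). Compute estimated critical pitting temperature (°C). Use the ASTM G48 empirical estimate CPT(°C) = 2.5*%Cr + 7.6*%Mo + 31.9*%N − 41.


Apply the ASTM G48 empirical CPT estimate: CPT(°C) = 2.5*%Cr + 7.6*%Mo + 31.9*%N − 41
2.5*27.5 = 68.75; 7.6*6.2 = 47.12; 31.9*0.41 = 13.079
CPT = 68.75 + 47.12 + 13.079 − 41 = 87.949 °C
Rounded to 0.1 °C: CPT ≈ 87.9 °C

87.9 °C


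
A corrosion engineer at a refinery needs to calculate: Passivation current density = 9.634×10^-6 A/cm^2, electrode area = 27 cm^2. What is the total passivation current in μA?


I = i_pass * A, then convert A → μA (×10^6)
I = 9.634×10^-6 * 27 * 10^6 = 260.12 μA

260.12 μA


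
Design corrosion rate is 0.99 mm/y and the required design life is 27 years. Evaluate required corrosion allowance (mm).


Corrosion allowance = CR × design life
CA = 0.99 * 27 = 26.73 mm

26.73 mm


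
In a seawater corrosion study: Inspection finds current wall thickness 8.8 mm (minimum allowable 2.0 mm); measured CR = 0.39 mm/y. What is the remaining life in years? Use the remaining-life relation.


Apply the remaining-life relation: RL = (t_current − t_min) / CR
RL = (8.8 − 2.0) / 0.39 = 6.8 / 0.39 = 17.4 years

17.4 years


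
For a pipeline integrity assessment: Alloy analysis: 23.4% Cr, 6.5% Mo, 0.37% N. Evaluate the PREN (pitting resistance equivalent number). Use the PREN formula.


Apply the PREN formula: PREN = Cr + 3.3*Mo + 16*N
PREN = 23.4 + 3.3*6.5 + 16*0.37
PREN = 23.4 + 21.45 + 5.92 = 50.77

50.77


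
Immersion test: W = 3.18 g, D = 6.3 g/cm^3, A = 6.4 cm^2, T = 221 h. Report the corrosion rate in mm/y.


Apply the mm/y weight-loss relation: CR = 87600 * W / (D * A * T)
Numerator: 87600 * 3.18 = 278568.0
Denominator: 6.3 * 6.4 * 221 = 8910.72
CR = 278568.0 / 8910.72 = 31.26212 mm/y

31.26212 mm/y


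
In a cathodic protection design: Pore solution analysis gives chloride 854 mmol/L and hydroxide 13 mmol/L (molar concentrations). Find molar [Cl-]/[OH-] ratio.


Threshold parameter = [Cl-] / [OH-] (molar basis; both in mmol/L, so units cancel)
Ratio = 854 / 13 = 65.69

65.69


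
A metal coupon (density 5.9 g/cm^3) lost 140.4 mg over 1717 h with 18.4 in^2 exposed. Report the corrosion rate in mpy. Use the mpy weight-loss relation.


Apply the mpy weight-loss relation: CR = 534 * W / (D * A * T)
Numerator: 534 * 140.4 = 74973.6
Denominator: 5.9 * 18.4 * 1717 = 186397.52
CR = 74973.6 / 186397.52 = 0.4022 mpy

0.4022 mpy


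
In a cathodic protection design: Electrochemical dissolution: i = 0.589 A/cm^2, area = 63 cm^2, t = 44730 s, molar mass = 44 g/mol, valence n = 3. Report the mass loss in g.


Apply Faraday's law: m = i*A*t*M / (n*F)
Total charge passed Q = i*A*t = 0.589*63*44730 = 1659796.11 C
m = Q*M/(n*F) = 1659796.11*44/(3*96485) = 252.305 g

252.305 g


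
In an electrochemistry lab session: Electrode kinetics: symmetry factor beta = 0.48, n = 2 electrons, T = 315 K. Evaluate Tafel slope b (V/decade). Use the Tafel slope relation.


Apply the Tafel slope relation: b = 2.303*R*T/(beta*n*F)
Numerator: 2.303 * 8.314 * 315 = 6031.35
Denominator: 0.48 * 2 * 96485 = 92625.6
b = 6031.35 / 92625.6 = 0.065 V/decade

0.065 V/decade


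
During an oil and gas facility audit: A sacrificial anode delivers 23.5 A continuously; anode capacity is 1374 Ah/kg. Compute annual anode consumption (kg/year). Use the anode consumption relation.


Annual consumption = current * hours per year / capacity
Rate = 23.5 * 8760 / 1374 = 149.8 kg/year

149.8 kg/year


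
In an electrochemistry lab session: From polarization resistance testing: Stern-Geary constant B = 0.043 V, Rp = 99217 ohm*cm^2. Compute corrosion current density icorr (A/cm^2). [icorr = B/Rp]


Apply the Stern-Geary relation: icorr = B / Rp
icorr = 0.043 / 99217 = 4.334×10^-7 A/cm^2

4.334×10^-7 A/cm^2


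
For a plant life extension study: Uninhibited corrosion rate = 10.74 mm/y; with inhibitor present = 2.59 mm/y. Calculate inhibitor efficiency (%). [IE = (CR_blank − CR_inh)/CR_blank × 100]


Apply the inhibitor-efficiency definition: IE = (CR_blank − CR_inh)/CR_blank × 100
IE = (10.74 − 2.59) / 10.74 × 100
IE = 8.15 / 10.74 × 100 = 75.9 %

75.9 %


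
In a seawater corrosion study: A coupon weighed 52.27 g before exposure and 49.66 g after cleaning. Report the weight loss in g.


Weight loss = initial − final
WL = 52.27 − 49.66 = 2.61 g

2.61 g


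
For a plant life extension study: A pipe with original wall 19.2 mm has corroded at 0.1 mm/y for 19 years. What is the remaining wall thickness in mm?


Remaining wall = original − CR × time
t = 19.2 − 0.1*19 = 19.2 − 1.9 = 17.3 mm

17.3 mm


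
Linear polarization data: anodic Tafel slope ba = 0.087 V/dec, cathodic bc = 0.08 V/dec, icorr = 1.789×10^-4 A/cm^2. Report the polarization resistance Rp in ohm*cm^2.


Apply the Stern-Geary equation: Rp = ba*bc / (2.303*icorr*(ba+bc))
ba*bc = 0.087*0.08 = 0.00696
ba+bc = 0.167; 2.303*icorr*(ba+bc) = 2.303*1.789×10^-4*0.167 = 6.8805119×10^-5
Rp = 0.00696 / 6.8805119×10^-5 = 101.16 ohm*cm^2

101.16 ohm*cm^2


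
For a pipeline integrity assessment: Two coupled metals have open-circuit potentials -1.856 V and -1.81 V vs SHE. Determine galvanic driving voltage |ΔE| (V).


Driving voltage is the absolute potential difference.
|ΔE| = |-1.856 − (-1.81)| = 0.046 V

0.046 V


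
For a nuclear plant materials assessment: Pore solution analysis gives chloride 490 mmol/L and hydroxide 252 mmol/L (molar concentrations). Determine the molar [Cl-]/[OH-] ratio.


Threshold parameter = [Cl-] / [OH-] (molar basis; both in mmol/L, so units cancel)
Ratio = 490 / 252 = 1.94

1.94


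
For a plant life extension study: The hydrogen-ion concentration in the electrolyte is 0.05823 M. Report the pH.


pH = −log10[H+]
pH = −log10(0.05823) = 1.23

1.23


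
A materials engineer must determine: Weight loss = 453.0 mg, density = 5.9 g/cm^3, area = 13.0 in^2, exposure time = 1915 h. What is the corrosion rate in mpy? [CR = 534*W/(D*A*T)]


Apply the mpy weight-loss relation: CR = 534 * W / (D * A * T)
Numerator: 534 * 453.0 = 241902.0
Denominator: 5.9 * 13.0 * 1915 = 146880.5
CR = 241902.0 / 146880.5 = 1.64693 mpy

1.64693 mpy


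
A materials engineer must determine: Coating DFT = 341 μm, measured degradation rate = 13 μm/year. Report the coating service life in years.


Service life = thickness / degradation rate
Life = 341 / 13 = 26.2 years

26.2 years


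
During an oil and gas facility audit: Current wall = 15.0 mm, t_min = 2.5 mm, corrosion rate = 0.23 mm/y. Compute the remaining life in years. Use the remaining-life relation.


Apply the remaining-life relation: RL = (t_current − t_min) / CR
RL = (15.0 − 2.5) / 0.23 = 12.5 / 0.23 = 54.3 years

54.3 years


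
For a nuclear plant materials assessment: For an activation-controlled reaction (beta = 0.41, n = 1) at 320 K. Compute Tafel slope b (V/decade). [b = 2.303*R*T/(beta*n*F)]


Apply the Tafel slope relation: b = 2.303*R*T/(beta*n*F)
Numerator: 2.303 * 8.314 * 320 = 6127.09
Denominator: 0.41 * 1 * 96485 = 39558.85
b = 6127.09 / 39558.85 = 0.155 V/decade

0.155 V/decade


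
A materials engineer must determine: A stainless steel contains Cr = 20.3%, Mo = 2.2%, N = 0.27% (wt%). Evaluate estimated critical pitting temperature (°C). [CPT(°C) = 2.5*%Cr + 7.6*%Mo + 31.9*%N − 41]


Apply the ASTM G48 empirical CPT estimate: CPT(°C) = 2.5*%Cr + 7.6*%Mo + 31.9*%N − 41
2.5*20.3 = 50.75; 7.6*2.2 = 16.72; 31.9*0.27 = 8.613
CPT = 50.75 + 16.72 + 8.613 − 41 = 35.083 °C
Rounded to 0.1 °C: CPT ≈ 35.1 °C

35.1 °C


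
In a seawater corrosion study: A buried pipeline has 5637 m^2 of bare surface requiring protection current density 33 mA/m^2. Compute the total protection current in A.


I = area * current density, then convert mA → A (÷1000)
I = 5637 * 33 / 1000 = 186.02 A

186.02 A


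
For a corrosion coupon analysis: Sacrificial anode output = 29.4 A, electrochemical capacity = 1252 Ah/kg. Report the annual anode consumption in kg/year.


Annual consumption = current * hours per year / capacity
Rate = 29.4 * 8760 / 1252 = 205.7 kg/year

205.7 kg/year


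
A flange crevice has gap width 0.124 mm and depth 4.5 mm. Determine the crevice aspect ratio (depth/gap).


Aspect ratio = depth / gap
Ratio = 4.5 / 0.124 = 36.3

36.3


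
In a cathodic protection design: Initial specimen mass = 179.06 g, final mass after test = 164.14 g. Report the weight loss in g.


Weight loss = initial − final
WL = 179.06 − 164.14 = 14.92 g

14.92 g


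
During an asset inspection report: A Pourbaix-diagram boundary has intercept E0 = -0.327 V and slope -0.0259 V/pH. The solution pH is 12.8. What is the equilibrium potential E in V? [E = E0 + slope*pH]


Apply the Pourbaix line equation: E = E0 + slope*pH
E = -0.327 + (-0.0259)*12.8 = -0.327 + (-0.33152) = -0.65852 V
Rounded to 4 decimal places: E = -0.6585 V

-0.6585 V


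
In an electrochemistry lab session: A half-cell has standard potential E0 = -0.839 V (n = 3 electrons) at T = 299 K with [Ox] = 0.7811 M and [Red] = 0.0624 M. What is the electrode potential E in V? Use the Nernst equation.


Apply the Nernst equation: E = E0 + (RT/nF)*ln([Ox]/[Red])
Step 1: RT/nF = 8.314*299/(3*96485) = 0.00858816 V
Step 2: [Ox]/[Red] = 0.7811/0.0624 = 12.517628
Step 3: ln(12.517628) = 2.527138
Step 4: correction = 0.00858816 * 2.527138 = 0.022 V
E = -0.839 + 0.022 = -0.817 V

-0.817 V


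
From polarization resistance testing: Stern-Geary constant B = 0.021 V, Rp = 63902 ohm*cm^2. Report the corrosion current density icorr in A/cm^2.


Apply the Stern-Geary relation: icorr = B / Rp
icorr = 0.021 / 63902 = 3.286×10^-7 A/cm^2

3.286×10^-7 A/cm^2


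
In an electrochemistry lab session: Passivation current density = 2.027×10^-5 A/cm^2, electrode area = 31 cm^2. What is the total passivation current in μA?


I = i_pass * A, then convert A → μA (×10^6)
I = 2.027×10^-5 * 31 * 10^6 = 628.37 μA

628.37 μA


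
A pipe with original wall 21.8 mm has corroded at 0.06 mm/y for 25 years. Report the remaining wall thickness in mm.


Remaining wall = original − CR × time
t = 21.8 − 0.06*25 = 21.8 − 1.5 = 20.3 mm

20.3 mm


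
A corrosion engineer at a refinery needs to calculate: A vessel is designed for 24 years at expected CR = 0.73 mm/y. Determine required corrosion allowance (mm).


Corrosion allowance = CR × design life
CA = 0.73 * 24 = 17.52 mm

17.52 mm


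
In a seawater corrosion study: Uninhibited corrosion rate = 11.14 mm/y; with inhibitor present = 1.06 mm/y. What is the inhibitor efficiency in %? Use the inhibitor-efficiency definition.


Apply the inhibitor-efficiency definition: IE = (CR_blank − CR_inh)/CR_blank × 100
IE = (11.14 − 1.06) / 11.14 × 100
IE = 10.08 / 11.14 × 100 = 90.5 %

90.5 %


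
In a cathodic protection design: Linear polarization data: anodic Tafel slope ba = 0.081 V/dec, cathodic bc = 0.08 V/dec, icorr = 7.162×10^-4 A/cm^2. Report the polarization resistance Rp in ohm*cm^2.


Apply the Stern-Geary equation: Rp = ba*bc / (2.303*icorr*(ba+bc))
ba*bc = 0.081*0.08 = 0.00648
ba+bc = 0.161; 2.303*icorr*(ba+bc) = 2.303*7.162×10^-4*0.161 = 2.6555478×10^-4
Rp = 0.00648 / 2.6555478×10^-4 = 24.4 ohm*cm^2

24.4 ohm*cm^2


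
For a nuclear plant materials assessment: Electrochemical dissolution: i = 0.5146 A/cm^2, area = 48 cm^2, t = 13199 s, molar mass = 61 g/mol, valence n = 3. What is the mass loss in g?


Apply Faraday's law: m = i*A*t*M / (n*F)
Total charge passed Q = i*A*t = 0.5146*48*13199 = 326025.8592 C
m = Q*M/(n*F) = 326025.8592*61/(3*96485) = 68.707 g

68.707 g


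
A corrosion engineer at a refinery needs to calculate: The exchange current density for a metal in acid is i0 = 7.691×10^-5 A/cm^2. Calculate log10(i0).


i0 = 7.691×10^-5 A/cm^2
log10(i0) = -4.114

-4.114


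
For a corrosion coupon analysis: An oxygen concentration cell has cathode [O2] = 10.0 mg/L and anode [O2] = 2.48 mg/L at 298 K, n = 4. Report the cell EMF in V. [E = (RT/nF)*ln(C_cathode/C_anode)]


Apply the Nernst concentration-cell relation: E = (RT/nF)*ln(C_cathode/C_anode)
RT/nF = 8.314*298/(4*96485) = 0.00641958 V
ln(10.0/2.48) = 1.39433
E = 0.00641958 * 1.39433 = 0.00895 V

0.00895 V


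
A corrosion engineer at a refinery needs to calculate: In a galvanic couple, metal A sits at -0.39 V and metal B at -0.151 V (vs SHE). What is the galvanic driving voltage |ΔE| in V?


Driving voltage is the absolute potential difference.
|ΔE| = |-0.39 − (-0.151)| = 0.239 V

0.239 V


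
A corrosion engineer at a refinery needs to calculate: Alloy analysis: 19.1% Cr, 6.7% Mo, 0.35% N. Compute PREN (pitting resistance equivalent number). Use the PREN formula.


Apply the PREN formula: PREN = Cr + 3.3*Mo + 16*N
PREN = 19.1 + 3.3*6.7 + 16*0.35
PREN = 19.1 + 22.11 + 5.6 = 46.81

46.81


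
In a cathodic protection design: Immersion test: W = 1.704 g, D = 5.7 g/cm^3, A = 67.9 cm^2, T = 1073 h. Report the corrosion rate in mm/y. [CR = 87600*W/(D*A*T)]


Apply the mm/y weight-loss relation: CR = 87600 * W / (D * A * T)
Numerator: 87600 * 1.704 = 149270.4
Denominator: 5.7 * 67.9 * 1073 = 415283.19
CR = 149270.4 / 415283.19 = 0.35944 mm/y

0.35944 mm/y


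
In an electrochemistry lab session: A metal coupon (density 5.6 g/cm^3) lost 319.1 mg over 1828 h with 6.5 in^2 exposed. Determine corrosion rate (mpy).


Apply the mpy weight-loss relation: CR = 534 * W / (D * A * T)
Numerator: 534 * 319.1 = 170399.4
Denominator: 5.6 * 6.5 * 1828 = 66539.2
CR = 170399.4 / 66539.2 = 2.5609 mpy

2.5609 mpy


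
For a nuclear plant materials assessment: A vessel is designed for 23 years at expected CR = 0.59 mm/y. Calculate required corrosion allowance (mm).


Corrosion allowance = CR × design life
CA = 0.59 * 23 = 13.57 mm

13.57 mm


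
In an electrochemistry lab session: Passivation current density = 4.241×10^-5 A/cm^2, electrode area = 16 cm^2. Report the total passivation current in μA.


I = i_pass * A, then convert A → μA (×10^6)
I = 4.241×10^-5 * 16 * 10^6 = 678.56 μA

678.56 μA


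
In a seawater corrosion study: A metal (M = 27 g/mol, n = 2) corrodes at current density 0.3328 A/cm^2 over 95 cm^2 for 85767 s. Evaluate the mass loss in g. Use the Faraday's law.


Apply Faraday's law: m = i*A*t*M / (n*F)
Total charge passed Q = i*A*t = 0.3328*95*85767 = 2711609.472 C
m = Q*M/(n*F) = 2711609.472*27/(2*96485) = 379.4033 g

379.4033 g


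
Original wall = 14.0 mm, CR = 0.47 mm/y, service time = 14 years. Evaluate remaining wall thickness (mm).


Remaining wall = original − CR × time
t = 14.0 − 0.47*14 = 14.0 − 6.58 = 7.42 mm

7.42 mm


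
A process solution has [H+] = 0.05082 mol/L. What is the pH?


pH = −log10[H+]
pH = −log10(0.05082) = 1.29

1.29


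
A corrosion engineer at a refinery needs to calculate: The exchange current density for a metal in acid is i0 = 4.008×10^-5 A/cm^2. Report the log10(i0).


i0 = 4.008×10^-5 A/cm^2
log10(i0) = -4.397

-4.397


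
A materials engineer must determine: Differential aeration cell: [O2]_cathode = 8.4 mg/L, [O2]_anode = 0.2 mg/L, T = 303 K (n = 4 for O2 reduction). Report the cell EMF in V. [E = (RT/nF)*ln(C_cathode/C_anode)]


Apply the Nernst concentration-cell relation: E = (RT/nF)*ln(C_cathode/C_anode)
RT/nF = 8.314*303/(4*96485) = 0.00652729 V
ln(8.4/0.2) = 3.73767
E = 0.00652729 * 3.73767 = 0.0244 V

0.0244 V


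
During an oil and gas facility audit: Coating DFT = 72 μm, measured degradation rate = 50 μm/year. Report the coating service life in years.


Service life = thickness / degradation rate
Life = 72 / 50 = 1.4 years

1.4 years


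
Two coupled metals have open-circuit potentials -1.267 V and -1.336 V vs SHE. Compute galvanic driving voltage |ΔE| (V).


Driving voltage is the absolute potential difference.
|ΔE| = |-1.267 − (-1.336)| = 0.069 V

0.069 V


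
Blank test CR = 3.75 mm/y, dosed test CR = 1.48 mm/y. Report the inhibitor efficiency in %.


Apply the inhibitor-efficiency definition: IE = (CR_blank − CR_inh)/CR_blank × 100
IE = (3.75 − 1.48) / 3.75 × 100
IE = 2.27 / 3.75 × 100 = 60.5 %

60.5 %


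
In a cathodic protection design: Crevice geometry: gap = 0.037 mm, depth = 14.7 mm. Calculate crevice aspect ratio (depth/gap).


Aspect ratio = depth / gap
Ratio = 14.7 / 0.037 = 397.3

397.3


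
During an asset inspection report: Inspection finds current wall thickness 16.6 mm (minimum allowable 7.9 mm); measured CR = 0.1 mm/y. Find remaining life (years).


Apply the remaining-life relation: RL = (t_current − t_min) / CR
RL = (16.6 − 7.9) / 0.1 = 8.7 / 0.1 = 87.0 years

87.0 years


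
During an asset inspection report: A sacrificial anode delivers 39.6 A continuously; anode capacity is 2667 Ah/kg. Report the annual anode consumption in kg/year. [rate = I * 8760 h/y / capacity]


Annual consumption = current * hours per year / capacity
Rate = 39.6 * 8760 / 2667 = 130.1 kg/year

130.1 kg/year


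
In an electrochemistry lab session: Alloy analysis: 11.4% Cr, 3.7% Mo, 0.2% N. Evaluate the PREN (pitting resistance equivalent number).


Apply the PREN formula: PREN = Cr + 3.3*Mo + 16*N
PREN = 11.4 + 3.3*3.7 + 16*0.2
PREN = 11.4 + 12.21 + 3.2 = 26.81

26.81


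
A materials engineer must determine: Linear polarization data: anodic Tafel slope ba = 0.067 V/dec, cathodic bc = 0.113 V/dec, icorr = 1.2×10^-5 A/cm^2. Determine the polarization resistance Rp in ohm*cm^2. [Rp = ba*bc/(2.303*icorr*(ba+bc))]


Apply the Stern-Geary equation: Rp = ba*bc / (2.303*icorr*(ba+bc))
ba*bc = 0.067*0.113 = 0.007571
ba+bc = 0.18; 2.303*icorr*(ba+bc) = 2.303*1.2×10^-5*0.18 = 4.97448×10^-6
Rp = 0.007571 / 4.97448×10^-6 = 1522.0 ohm*cm^2

1522.0 ohm*cm^2


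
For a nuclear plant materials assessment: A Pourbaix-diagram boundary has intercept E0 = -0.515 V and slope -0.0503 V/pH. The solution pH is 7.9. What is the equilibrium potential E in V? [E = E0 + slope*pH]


Apply the Pourbaix line equation: E = E0 + slope*pH
E = -0.515 + (-0.0503)*7.9 = -0.515 + (-0.39737) = -0.91237 V
Rounded to 3 decimal places: E = -0.912 V

-0.912 V


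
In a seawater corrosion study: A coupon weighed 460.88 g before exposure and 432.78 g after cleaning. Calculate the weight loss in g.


Weight loss = initial − final
WL = 460.88 − 432.78 = 28.1 g

28.1 g


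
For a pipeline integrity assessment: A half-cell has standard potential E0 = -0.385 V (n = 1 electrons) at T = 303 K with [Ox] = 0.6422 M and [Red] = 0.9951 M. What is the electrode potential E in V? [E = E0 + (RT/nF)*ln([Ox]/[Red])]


Apply the Nernst equation: E = E0 + (RT/nF)*ln([Ox]/[Red])
Step 1: RT/nF = 8.314*303/(1*96485) = 0.02610916 V
Step 2: [Ox]/[Red] = 0.6422/0.9951 = 0.645362
Step 3: ln(0.645362) = -0.437944
Step 4: correction = 0.02610916 * -0.437944 = -0.0114 V
E = -0.385 + -0.0114 = -0.3964 V

-0.3964 V


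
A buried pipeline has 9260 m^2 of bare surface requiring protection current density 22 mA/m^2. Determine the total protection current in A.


I = area * current density, then convert mA → A (÷1000)
I = 9260 * 22 / 1000 = 203.72 A

203.72 A


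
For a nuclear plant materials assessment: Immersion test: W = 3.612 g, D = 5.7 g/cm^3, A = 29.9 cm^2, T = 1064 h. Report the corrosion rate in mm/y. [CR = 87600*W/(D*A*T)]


Apply the mm/y weight-loss relation: CR = 87600 * W / (D * A * T)
Numerator: 87600 * 3.612 = 316411.2
Denominator: 5.7 * 29.9 * 1064 = 181337.52
CR = 316411.2 / 181337.52 = 1.7449 mm/y

1.7449 mm/y


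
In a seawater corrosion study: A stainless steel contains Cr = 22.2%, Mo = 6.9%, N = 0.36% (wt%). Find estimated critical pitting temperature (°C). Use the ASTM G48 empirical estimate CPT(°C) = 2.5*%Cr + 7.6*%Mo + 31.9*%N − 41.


Apply the ASTM G48 empirical CPT estimate: CPT(°C) = 2.5*%Cr + 7.6*%Mo + 31.9*%N − 41
2.5*22.2 = 55.5; 7.6*6.9 = 52.44; 31.9*0.36 = 11.484
CPT = 55.5 + 52.44 + 11.484 − 41 = 78.424 °C
Rounded to 0.1 °C: CPT ≈ 78.4 °C

78.4 °C


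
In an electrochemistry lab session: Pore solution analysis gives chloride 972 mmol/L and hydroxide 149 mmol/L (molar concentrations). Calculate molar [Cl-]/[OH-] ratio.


Threshold parameter = [Cl-] / [OH-] (molar basis; both in mmol/L, so units cancel)
Ratio = 972 / 149 = 6.52

6.52


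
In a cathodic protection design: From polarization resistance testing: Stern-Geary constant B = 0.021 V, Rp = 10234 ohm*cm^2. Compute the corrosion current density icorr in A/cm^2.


Apply the Stern-Geary relation: icorr = B / Rp
icorr = 0.021 / 10234 = 2.052×10^-6 A/cm^2

2.052×10^-6 A/cm^2


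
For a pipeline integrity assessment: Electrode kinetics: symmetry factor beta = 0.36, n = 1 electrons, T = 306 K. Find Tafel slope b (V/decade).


Apply the Tafel slope relation: b = 2.303*R*T/(beta*n*F)
Numerator: 2.303 * 8.314 * 306 = 5859.03
Denominator: 0.36 * 1 * 96485 = 34734.6
b = 5859.03 / 34734.6 = 0.169 V/decade

0.169 V/decade


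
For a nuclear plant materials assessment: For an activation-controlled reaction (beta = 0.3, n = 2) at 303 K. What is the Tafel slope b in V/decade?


Apply the Tafel slope relation: b = 2.303*R*T/(beta*n*F)
Numerator: 2.303 * 8.314 * 303 = 5801.58
Denominator: 0.3 * 2 * 96485 = 57891.0
b = 5801.58 / 57891.0 = 0.1 V/decade

0.1 V/decade


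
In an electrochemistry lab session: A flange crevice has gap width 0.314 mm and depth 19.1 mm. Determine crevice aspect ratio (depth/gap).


Aspect ratio = depth / gap
Ratio = 19.1 / 0.314 = 60.8

60.8


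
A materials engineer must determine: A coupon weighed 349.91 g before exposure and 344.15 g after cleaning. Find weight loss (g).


Weight loss = initial − final
WL = 349.91 − 344.15 = 5.76 g

5.76 g


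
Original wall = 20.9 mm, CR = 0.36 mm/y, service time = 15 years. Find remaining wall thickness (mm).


Remaining wall = original − CR × time
t = 20.9 − 0.36*15 = 20.9 − 5.4 = 15.5 mm

15.5 mm


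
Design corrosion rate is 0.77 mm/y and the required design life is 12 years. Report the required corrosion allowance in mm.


Corrosion allowance = CR × design life
CA = 0.77 * 12 = 9.24 mm

9.24 mm


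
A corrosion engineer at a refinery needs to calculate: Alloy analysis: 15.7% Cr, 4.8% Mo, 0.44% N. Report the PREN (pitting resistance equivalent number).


Apply the PREN formula: PREN = Cr + 3.3*Mo + 16*N
PREN = 15.7 + 3.3*4.8 + 16*0.44
PREN = 15.7 + 15.84 + 7.04 = 38.58

38.58


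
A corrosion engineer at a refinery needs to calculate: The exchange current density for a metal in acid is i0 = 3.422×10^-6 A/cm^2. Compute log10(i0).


i0 = 3.422×10^-6 A/cm^2
log10(i0) = -5.466

-5.466


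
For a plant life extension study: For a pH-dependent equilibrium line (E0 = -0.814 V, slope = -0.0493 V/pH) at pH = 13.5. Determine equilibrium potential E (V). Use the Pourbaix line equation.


Apply the Pourbaix line equation: E = E0 + slope*pH
E = -0.814 + (-0.0493)*13.5 = -0.814 + (-0.66555) = -1.47955 V
Rounded to 4 decimal places: E = -1.4796 V

-1.4796 V


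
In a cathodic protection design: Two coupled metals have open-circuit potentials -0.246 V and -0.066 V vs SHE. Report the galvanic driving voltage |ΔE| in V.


Driving voltage is the absolute potential difference.
|ΔE| = |-0.246 − (-0.066)| = 0.18 V

0.18 V


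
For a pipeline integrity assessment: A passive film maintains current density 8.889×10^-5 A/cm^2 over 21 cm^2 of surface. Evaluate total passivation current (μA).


I = i_pass * A, then convert A → μA (×10^6)
I = 8.889×10^-5 * 21 * 10^6 = 1866.69 μA

1866.69 μA


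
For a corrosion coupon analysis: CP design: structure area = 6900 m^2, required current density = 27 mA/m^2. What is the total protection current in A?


I = area * current density, then convert mA → A (÷1000)
I = 6900 * 27 / 1000 = 186.3 A

186.3 A


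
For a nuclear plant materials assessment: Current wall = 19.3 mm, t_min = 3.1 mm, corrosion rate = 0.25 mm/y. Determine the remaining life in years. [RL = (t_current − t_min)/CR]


Apply the remaining-life relation: RL = (t_current − t_min) / CR
RL = (19.3 − 3.1) / 0.25 = 16.2 / 0.25 = 64.8 years

64.8 years


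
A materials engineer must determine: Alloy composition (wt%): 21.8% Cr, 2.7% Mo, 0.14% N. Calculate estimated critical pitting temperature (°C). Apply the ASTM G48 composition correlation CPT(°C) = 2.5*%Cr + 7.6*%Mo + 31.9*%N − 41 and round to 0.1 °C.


Apply the ASTM G48 empirical CPT estimate: CPT(°C) = 2.5*%Cr + 7.6*%Mo + 31.9*%N − 41
2.5*21.8 = 54.5; 7.6*2.7 = 20.52; 31.9*0.14 = 4.466
CPT = 54.5 + 20.52 + 4.466 − 41 = 38.486 °C
Rounded to 0.1 °C: CPT ≈ 38.5 °C

38.5 °C


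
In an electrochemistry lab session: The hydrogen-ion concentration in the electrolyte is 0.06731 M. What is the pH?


pH = −log10[H+]
pH = −log10(0.06731) = 1.17

1.17


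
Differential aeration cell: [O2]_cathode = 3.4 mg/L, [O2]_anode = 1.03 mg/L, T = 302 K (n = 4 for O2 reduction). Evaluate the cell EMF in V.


Apply the Nernst concentration-cell relation: E = (RT/nF)*ln(C_cathode/C_anode)
RT/nF = 8.314*302/(4*96485) = 0.00650575 V
ln(3.4/1.03) = 1.19422
E = 0.00650575 * 1.19422 = 0.00777 V

0.00777 V


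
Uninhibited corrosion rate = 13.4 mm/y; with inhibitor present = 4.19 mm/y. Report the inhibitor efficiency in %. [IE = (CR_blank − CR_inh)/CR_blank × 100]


Apply the inhibitor-efficiency definition: IE = (CR_blank − CR_inh)/CR_blank × 100
IE = (13.4 − 4.19) / 13.4 × 100
IE = 9.21 / 13.4 × 100 = 68.7 %

68.7 %


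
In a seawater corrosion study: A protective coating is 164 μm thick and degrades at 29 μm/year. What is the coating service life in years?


Service life = thickness / degradation rate
Life = 164 / 29 = 5.7 years

5.7 years


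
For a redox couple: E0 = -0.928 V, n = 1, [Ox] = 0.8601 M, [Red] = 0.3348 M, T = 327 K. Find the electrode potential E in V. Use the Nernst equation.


Apply the Nernst equation: E = E0 + (RT/nF)*ln([Ox]/[Red])
Step 1: RT/nF = 8.314*327/(1*96485) = 0.02817721 V
Step 2: [Ox]/[Red] = 0.8601/0.3348 = 2.568996
Step 3: ln(2.568996) = 0.943515
Step 4: correction = 0.02817721 * 0.943515 = 0.0266 V
E = -0.928 + 0.0266 = -0.9014 V

-0.9014 V


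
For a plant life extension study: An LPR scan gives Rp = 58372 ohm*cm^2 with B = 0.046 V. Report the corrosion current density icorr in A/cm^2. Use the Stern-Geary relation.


Apply the Stern-Geary relation: icorr = B / Rp
icorr = 0.046 / 58372 = 7.88×10^-7 A/cm^2

7.88×10^-7 A/cm^2


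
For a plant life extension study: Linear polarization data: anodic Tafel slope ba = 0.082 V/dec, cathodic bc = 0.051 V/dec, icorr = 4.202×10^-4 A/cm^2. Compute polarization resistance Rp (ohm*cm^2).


Apply the Stern-Geary equation: Rp = ba*bc / (2.303*icorr*(ba+bc))
ba*bc = 0.082*0.051 = 0.004182
ba+bc = 0.133; 2.303*icorr*(ba+bc) = 2.303*4.202×10^-4*0.133 = 1.2870684×10^-4
Rp = 0.004182 / 1.2870684×10^-4 = 32.5 ohm*cm^2

32.5 ohm*cm^2


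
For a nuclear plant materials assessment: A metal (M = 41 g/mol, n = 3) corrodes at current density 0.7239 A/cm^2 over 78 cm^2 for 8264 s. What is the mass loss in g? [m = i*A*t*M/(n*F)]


Apply Faraday's law: m = i*A*t*M / (n*F)
Total charge passed Q = i*A*t = 0.7239*78*8264 = 466620.1488 C
m = Q*M/(n*F) = 466620.1488*41/(3*96485) = 66.095 g

66.095 g


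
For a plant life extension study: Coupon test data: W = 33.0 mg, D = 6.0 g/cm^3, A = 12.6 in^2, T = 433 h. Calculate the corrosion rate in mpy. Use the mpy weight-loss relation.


Apply the mpy weight-loss relation: CR = 534 * W / (D * A * T)
Numerator: 534 * 33.0 = 17622.0
Denominator: 6.0 * 12.6 * 433 = 32734.8
CR = 17622.0 / 32734.8 = 0.538 mpy

0.538 mpy


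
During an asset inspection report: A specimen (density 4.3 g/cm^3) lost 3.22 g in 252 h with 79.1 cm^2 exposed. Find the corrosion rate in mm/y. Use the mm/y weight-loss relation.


Apply the mm/y weight-loss relation: CR = 87600 * W / (D * A * T)
Numerator: 87600 * 3.22 = 282072.0
Denominator: 4.3 * 79.1 * 252 = 85712.76
CR = 282072.0 / 85712.76 = 3.2909 mm/y

3.2909 mm/y


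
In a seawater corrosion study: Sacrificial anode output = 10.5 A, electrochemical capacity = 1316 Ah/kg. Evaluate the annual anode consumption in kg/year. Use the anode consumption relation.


Annual consumption = current * hours per year / capacity
Rate = 10.5 * 8760 / 1316 = 69.9 kg/year

69.9 kg/year


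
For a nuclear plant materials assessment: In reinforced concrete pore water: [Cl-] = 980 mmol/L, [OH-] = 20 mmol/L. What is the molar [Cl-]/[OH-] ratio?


Threshold parameter = [Cl-] / [OH-] (molar basis; both in mmol/L, so units cancel)
Ratio = 980 / 20 = 49.0

49.0


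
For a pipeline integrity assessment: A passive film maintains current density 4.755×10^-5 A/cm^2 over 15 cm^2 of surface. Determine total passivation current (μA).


I = i_pass * A, then convert A → μA (×10^6)
I = 4.755×10^-5 * 15 * 10^6 = 713.25 μA

713.25 μA


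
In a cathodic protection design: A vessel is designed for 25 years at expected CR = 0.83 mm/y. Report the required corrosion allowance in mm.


Corrosion allowance = CR × design life
CA = 0.83 * 25 = 20.75 mm

20.75 mm


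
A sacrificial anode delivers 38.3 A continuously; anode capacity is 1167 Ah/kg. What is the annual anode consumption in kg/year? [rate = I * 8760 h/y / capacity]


Annual consumption = current * hours per year / capacity
Rate = 38.3 * 8760 / 1167 = 287.5 kg/year

287.5 kg/year


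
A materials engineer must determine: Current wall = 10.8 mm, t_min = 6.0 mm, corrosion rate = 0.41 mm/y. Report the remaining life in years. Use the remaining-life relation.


Apply the remaining-life relation: RL = (t_current − t_min) / CR
RL = (10.8 − 6.0) / 0.41 = 4.8 / 0.41 = 11.7 years

11.7 years


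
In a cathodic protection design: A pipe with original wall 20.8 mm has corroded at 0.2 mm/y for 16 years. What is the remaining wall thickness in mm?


Remaining wall = original − CR × time
t = 20.8 − 0.2*16 = 20.8 − 3.2 = 17.6 mm

17.6 mm


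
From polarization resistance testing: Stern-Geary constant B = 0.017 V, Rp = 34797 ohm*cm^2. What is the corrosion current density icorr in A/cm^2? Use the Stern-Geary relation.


Apply the Stern-Geary relation: icorr = B / Rp
icorr = 0.017 / 34797 = 4.885×10^-7 A/cm^2

4.885×10^-7 A/cm^2


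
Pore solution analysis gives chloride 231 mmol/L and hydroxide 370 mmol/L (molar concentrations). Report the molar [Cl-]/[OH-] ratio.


Threshold parameter = [Cl-] / [OH-] (molar basis; both in mmol/L, so units cancel)
Ratio = 231 / 370 = 0.62

0.62


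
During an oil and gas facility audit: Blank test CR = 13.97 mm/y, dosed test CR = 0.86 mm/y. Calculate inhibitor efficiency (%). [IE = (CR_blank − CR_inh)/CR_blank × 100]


Apply the inhibitor-efficiency definition: IE = (CR_blank − CR_inh)/CR_blank × 100
IE = (13.97 − 0.86) / 13.97 × 100
IE = 13.11 / 13.97 × 100 = 93.8 %

93.8 %


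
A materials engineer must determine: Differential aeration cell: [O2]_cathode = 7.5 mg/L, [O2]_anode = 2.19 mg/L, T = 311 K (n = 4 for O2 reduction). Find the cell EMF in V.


Apply the Nernst concentration-cell relation: E = (RT/nF)*ln(C_cathode/C_anode)
RT/nF = 8.314*311/(4*96485) = 0.00669963 V
ln(7.5/2.19) = 1.231
E = 0.00669963 * 1.231 = 0.00825 V

0.00825 V


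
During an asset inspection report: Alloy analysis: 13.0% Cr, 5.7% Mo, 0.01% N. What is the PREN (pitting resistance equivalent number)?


Apply the PREN formula: PREN = Cr + 3.3*Mo + 16*N
PREN = 13.0 + 3.3*5.7 + 16*0.01
PREN = 13.0 + 18.81 + 0.16 = 31.97

31.97


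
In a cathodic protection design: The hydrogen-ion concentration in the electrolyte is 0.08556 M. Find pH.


pH = −log10[H+]
pH = −log10(0.08556) = 1.07

1.07


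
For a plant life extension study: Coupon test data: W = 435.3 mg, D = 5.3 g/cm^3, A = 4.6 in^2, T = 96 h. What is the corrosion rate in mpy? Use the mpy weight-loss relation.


Apply the mpy weight-loss relation: CR = 534 * W / (D * A * T)
Numerator: 534 * 435.3 = 232450.2
Denominator: 5.3 * 4.6 * 96 = 2340.48
CR = 232450.2 / 2340.48 = 99.31732 mpy

99.31732 mpy


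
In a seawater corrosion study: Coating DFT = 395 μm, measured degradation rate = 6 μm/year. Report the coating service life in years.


Service life = thickness / degradation rate
Life = 395 / 6 = 65.8 years

65.8 years


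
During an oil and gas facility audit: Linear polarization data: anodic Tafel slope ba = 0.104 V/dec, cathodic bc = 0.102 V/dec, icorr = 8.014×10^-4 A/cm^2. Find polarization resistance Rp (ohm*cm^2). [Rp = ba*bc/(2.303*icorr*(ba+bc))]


Apply the Stern-Geary equation: Rp = ba*bc / (2.303*icorr*(ba+bc))
ba*bc = 0.104*0.102 = 0.010608
ba+bc = 0.206; 2.303*icorr*(ba+bc) = 2.303*8.014×10^-4*0.206 = 3.8019859×10^-4
Rp = 0.010608 / 3.8019859×10^-4 = 27.9 ohm*cm^2

27.9 ohm*cm^2


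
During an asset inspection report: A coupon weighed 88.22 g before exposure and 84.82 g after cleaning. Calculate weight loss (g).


Weight loss = initial − final
WL = 88.22 − 84.82 = 3.4 g

3.4 g


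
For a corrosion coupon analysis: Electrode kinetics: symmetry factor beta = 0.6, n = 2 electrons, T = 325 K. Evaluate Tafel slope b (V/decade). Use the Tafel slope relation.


Apply the Tafel slope relation: b = 2.303*R*T/(beta*n*F)
Numerator: 2.303 * 8.314 * 325 = 6222.82
Denominator: 0.6 * 2 * 96485 = 115782.0
b = 6222.82 / 115782.0 = 0.054 V/decade

0.054 V/decade


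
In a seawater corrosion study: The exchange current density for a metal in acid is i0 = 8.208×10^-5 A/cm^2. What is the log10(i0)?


i0 = 8.208×10^-5 A/cm^2
log10(i0) = -4.086

-4.086


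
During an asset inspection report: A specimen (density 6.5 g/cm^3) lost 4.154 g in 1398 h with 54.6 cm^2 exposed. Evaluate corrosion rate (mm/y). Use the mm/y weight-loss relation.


Apply the mm/y weight-loss relation: CR = 87600 * W / (D * A * T)
Numerator: 87600 * 4.154 = 363890.4
Denominator: 6.5 * 54.6 * 1398 = 496150.2
CR = 363890.4 / 496150.2 = 0.7334 mm/y

0.7334 mm/y


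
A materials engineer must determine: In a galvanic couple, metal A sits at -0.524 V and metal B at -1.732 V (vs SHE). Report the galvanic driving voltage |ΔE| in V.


Driving voltage is the absolute potential difference.
|ΔE| = |-0.524 − (-1.732)| = 1.208 V

1.208 V


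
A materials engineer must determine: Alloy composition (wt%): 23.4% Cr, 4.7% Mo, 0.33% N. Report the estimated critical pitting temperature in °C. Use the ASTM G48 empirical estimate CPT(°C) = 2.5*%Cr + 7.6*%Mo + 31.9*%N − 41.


Apply the ASTM G48 empirical CPT estimate: CPT(°C) = 2.5*%Cr + 7.6*%Mo + 31.9*%N − 41
2.5*23.4 = 58.5; 7.6*4.7 = 35.72; 31.9*0.33 = 10.527
CPT = 58.5 + 35.72 + 10.527 − 41 = 63.747 °C
Rounded to 0.1 °C: CPT ≈ 63.7 °C

63.7 °C


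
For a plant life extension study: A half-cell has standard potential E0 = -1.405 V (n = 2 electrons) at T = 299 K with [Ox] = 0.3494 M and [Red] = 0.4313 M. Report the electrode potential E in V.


Apply the Nernst equation: E = E0 + (RT/nF)*ln([Ox]/[Red])
Step 1: RT/nF = 8.314*299/(2*96485) = 0.01288224 V
Step 2: [Ox]/[Red] = 0.3494/0.4313 = 0.810109
Step 3: ln(0.810109) = -0.210586
Step 4: correction = 0.01288224 * -0.210586 = -0.0027 V
E = -1.405 + -0.0027 = -1.4077 V

-1.4077 V


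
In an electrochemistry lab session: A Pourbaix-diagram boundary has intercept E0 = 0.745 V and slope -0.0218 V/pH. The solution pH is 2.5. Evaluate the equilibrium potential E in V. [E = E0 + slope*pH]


Apply the Pourbaix line equation: E = E0 + slope*pH
E = 0.745 + (-0.0218)*2.5 = 0.745 + (-0.0545) = 0.6905 V
Rounded to 4 decimal places: E = 0.6905 V

0.6905 V


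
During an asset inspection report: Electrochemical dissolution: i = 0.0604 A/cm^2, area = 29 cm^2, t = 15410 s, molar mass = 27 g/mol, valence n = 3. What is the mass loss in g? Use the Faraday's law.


Apply Faraday's law: m = i*A*t*M / (n*F)
Total charge passed Q = i*A*t = 0.0604*29*15410 = 26992.156 C
m = Q*M/(n*F) = 26992.156*27/(3*96485) = 2.5178 g

2.5178 g


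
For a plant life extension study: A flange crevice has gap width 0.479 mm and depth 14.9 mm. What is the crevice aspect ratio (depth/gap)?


Aspect ratio = depth / gap
Ratio = 14.9 / 0.479 = 31.1

31.1


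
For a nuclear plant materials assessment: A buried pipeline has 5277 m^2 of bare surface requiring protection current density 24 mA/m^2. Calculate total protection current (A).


I = area * current density, then convert mA → A (÷1000)
I = 5277 * 24 / 1000 = 126.65 A

126.65 A


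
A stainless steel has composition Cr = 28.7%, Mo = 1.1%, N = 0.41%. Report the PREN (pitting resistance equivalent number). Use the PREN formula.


Apply the PREN formula: PREN = Cr + 3.3*Mo + 16*N
PREN = 28.7 + 3.3*1.1 + 16*0.41
PREN = 28.7 + 3.63 + 6.56 = 38.89

38.89


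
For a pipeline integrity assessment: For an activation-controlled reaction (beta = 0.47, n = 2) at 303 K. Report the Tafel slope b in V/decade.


Apply the Tafel slope relation: b = 2.303*R*T/(beta*n*F)
Numerator: 2.303 * 8.314 * 303 = 5801.58
Denominator: 0.47 * 2 * 96485 = 90695.9
b = 5801.58 / 90695.9 = 0.064 V/decade

0.064 V/decade


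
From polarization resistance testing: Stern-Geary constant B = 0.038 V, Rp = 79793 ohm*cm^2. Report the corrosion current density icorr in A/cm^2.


Apply the Stern-Geary relation: icorr = B / Rp
icorr = 0.038 / 79793 = 4.762×10^-7 A/cm^2

4.762×10^-7 A/cm^2


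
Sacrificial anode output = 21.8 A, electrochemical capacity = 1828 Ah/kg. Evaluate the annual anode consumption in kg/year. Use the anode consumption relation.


Annual consumption = current * hours per year / capacity
Rate = 21.8 * 8760 / 1828 = 104.5 kg/year

104.5 kg/year


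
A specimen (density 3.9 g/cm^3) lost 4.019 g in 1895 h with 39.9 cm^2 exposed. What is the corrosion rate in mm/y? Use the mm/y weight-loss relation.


Apply the mm/y weight-loss relation: CR = 87600 * W / (D * A * T)
Numerator: 87600 * 4.019 = 352064.4
Denominator: 3.9 * 39.9 * 1895 = 294880.95
CR = 352064.4 / 294880.95 = 1.19392 mm/y

1.19392 mm/y


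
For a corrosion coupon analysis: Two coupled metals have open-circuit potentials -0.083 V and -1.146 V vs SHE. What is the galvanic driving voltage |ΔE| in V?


Driving voltage is the absolute potential difference.
|ΔE| = |-0.083 − (-1.146)| = 1.063 V

1.063 V


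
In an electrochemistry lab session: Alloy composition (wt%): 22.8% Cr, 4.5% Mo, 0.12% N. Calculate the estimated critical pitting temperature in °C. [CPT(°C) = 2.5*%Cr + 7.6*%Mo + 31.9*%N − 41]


Apply the ASTM G48 empirical CPT estimate: CPT(°C) = 2.5*%Cr + 7.6*%Mo + 31.9*%N − 41
2.5*22.8 = 57; 7.6*4.5 = 34.2; 31.9*0.12 = 3.828
CPT = 57 + 34.2 + 3.828 − 41 = 54.028 °C
Rounded to 0.1 °C: CPT ≈ 54.0 °C

54.0 °C


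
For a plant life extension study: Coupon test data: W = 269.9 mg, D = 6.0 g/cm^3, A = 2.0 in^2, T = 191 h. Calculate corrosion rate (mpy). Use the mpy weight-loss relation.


Apply the mpy weight-loss relation: CR = 534 * W / (D * A * T)
Numerator: 534 * 269.9 = 144126.6
Denominator: 6.0 * 2.0 * 191 = 2292.0
CR = 144126.6 / 2292.0 = 62.88246 mpy

62.88246 mpy


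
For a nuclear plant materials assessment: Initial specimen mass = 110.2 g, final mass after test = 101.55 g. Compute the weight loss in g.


Weight loss = initial − final
WL = 110.2 − 101.55 = 8.65 g

8.65 g


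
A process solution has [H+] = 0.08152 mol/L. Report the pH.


pH = −log10[H+]
pH = −log10(0.08152) = 1.09

1.09
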